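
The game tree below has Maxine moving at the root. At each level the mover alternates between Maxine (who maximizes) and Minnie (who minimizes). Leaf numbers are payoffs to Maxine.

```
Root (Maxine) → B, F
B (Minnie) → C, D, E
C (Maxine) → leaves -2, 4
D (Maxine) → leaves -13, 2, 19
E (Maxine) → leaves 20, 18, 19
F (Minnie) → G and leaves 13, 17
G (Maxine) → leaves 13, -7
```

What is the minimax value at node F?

G: max(13, -7) = 13
F: min(13, 13, 17) = 13

13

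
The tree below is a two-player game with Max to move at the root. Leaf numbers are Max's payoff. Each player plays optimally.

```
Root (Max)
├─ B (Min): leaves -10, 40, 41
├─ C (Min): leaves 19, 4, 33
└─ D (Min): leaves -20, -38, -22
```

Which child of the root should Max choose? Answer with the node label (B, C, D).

C

B (Min): min(-10, 40, 41) = -10
C (Min): min(19, 4, 33) = 4
D (Min): min(-20, -38, -22) = -38
Root (Max): max(-10, 4, -38) = 4
Max picks the child with the highest value: C (value 4).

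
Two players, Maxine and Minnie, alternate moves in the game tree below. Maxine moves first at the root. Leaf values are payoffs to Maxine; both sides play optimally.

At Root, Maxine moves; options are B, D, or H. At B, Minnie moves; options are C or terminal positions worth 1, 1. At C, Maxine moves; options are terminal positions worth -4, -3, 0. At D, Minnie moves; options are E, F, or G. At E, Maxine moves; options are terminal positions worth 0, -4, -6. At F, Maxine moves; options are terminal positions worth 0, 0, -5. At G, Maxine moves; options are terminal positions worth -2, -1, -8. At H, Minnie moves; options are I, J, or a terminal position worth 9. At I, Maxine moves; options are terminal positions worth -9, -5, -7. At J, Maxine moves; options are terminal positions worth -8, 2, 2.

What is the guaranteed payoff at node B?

C: max(-4, -3, 0) = 0
B: min(0, 1, 1) = 0

0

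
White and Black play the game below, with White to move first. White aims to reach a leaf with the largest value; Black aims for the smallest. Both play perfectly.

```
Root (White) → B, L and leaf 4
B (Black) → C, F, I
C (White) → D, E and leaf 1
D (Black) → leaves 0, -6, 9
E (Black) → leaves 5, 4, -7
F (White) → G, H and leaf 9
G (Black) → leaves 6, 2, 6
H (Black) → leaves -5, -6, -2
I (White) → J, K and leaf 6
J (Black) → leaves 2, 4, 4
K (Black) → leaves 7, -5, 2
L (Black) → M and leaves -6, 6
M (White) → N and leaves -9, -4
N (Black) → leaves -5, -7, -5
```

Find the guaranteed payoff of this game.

D (Black): min(0, -6, 9) = -6
E (Black): min(5, 4, -7) = -7
C (White): max(-6, -7, 1) = 1
G (Black): min(6, 2, 6) = 2
H (Black): min(-5, -6, -2) = -6
F (White): max(2, -6, 9) = 9
J (Black): min(2, 4, 4) = 2
K (Black): min(7, -5, 2) = -5
I (White): max(2, -5, 6) = 6
B (Black): min(1, 9, 6) = 1
N (Black): min(-5, -7, -5) = -7
M (White): max(-7, -9, -4) = -4
L (Black): min(-4, -6, 6) = -6
Root (White): max(1, -6, 4) = 4

4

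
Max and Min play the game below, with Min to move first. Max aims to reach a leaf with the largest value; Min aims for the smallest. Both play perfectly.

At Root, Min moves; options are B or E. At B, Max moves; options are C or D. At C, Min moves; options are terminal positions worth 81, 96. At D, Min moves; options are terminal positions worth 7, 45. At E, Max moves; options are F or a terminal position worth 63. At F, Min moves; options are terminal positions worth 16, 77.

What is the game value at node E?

F: min(16, 77) = 16
E: max(16, 63) = 63

63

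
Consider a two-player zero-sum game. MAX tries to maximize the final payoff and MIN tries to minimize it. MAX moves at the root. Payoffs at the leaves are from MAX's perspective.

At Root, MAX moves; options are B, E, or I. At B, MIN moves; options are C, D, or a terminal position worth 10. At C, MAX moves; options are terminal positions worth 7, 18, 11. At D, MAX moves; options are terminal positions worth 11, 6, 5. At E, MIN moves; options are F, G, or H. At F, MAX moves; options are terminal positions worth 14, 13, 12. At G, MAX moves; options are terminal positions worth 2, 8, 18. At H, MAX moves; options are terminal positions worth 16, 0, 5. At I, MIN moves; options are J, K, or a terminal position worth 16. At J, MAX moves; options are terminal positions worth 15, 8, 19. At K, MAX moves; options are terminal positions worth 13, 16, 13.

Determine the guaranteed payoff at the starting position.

16

C (MAX): max(7, 18, 11) = 18
D (MAX): max(11, 6, 5) = 11
B (MIN): min(18, 11, 10) = 10
F (MAX): max(14, 13, 12) = 14
G (MAX): max(2, 8, 18) = 18
H (MAX): max(16, 0, 5) = 16
E (MIN): min(14, 18, 16) = 14
J (MAX): max(15, 8, 19) = 19
K (MAX): max(13, 16, 13) = 16
I (MIN): min(19, 16, 16) = 16
Root (MAX): max(10, 14, 16) = 16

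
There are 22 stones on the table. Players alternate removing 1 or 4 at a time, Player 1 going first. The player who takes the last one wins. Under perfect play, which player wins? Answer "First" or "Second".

Compute winning (W) and losing (L) positions by backward induction:
i:   0  1  2  3  4  5  6  7  8  9 10 11 12 13 14 15 16 17 18 19 20 21 22
     L  W  L  W  W  L  W  L  W  W  L  W  L  W  W  L  W  L  W  W  L  W  L
Position 22 is L, so the second player wins.

Second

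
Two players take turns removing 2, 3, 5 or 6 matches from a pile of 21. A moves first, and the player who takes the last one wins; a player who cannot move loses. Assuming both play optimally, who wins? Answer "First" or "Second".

First

i:   0  1  2  3  4  5  6  7  8  9 10 11 12 13 14 15 16 17 18 19 20 21
     L  L  W  W  W  W  W  W  L  L  W  W  W  W  W  W  L  L  W  W  W  W
Position 21 is W, so the first player wins.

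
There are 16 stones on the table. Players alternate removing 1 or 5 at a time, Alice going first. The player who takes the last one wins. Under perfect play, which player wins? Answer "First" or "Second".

Second

Compute winning (W) and losing (L) positions by backward induction:
i:   0  1  2  3  4  5  6  7  8  9 10 11 12 13 14 15 16
     L  W  L  W  L  W  L  W  L  W  L  W  L  W  L  W  L
Position 16 is L, so the second player wins.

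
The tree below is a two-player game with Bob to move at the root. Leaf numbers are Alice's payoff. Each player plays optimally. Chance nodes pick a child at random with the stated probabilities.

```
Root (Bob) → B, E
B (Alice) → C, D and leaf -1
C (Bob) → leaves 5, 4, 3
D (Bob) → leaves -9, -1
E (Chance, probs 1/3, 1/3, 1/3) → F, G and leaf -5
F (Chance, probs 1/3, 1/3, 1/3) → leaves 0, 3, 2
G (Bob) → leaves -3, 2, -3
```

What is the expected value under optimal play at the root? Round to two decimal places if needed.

-2.11

C (Bob): min(5, 4, 3) = 3
D (Bob): min(-9, -1) = -9
B (Alice): max(3, -9, -1) = 3
F (Chance): 1/3·0 + 1/3·3 + 1/3·2 = 1.67
G (Bob): min(-3, 2, -3) = -3
E (Chance): 1/3·1.67 + 1/3·-3 + 1/3·-5 = -2.11
Root (Bob): min(3, -2.11) = -2.11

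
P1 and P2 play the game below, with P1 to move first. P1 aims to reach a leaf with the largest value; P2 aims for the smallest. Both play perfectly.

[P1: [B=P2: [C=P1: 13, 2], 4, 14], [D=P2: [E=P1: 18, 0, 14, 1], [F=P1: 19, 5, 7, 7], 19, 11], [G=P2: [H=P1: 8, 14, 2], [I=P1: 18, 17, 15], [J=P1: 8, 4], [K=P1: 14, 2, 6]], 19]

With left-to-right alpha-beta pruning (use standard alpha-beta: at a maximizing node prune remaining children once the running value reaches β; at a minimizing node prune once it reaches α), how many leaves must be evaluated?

18

C [α=-∞,β=+∞]: v=13
B [α=-∞,β=+∞]: v=4
E [α=4,β=+∞]: v=18
F [α=4,β=18]: v=19 after child 1 ≥ β → β-cutoff, skip 3
D [α=4,β=+∞]: v=11
H [α=11,β=+∞]: v=14
I [α=11,β=14]: v=18 after child 1 ≥ β → β-cutoff, skip 2
J [α=11,β=14]: v=8
G [α=11,β=+∞]: v=8 after child 3 ≤ α → α-cutoff, skip 1
Root [α=-∞,β=+∞]: v=19
Leaves evaluated: 18 of 26.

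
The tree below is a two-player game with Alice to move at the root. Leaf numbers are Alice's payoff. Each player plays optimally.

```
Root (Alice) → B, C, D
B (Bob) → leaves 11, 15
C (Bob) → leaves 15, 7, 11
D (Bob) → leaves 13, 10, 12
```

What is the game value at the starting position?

B (Bob): min(11, 15) = 11
C (Bob): min(15, 7, 11) = 7
D (Bob): min(13, 10, 12) = 10
Root (Alice): max(11, 7, 10) = 11

11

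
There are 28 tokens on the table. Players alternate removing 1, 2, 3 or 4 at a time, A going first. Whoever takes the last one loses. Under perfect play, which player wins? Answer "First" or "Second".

W/L table (W = player to move can force a win):
i:   0  1  2  3  4  5  6  7  8  9 10 11 12 13 14 15 16 17 18 19 20 21 22 23 24 25 26 27 28
     W  L  W  W  W  W  L  W  W  W  W  L  W  W  W  W  L  W  W  W  W  L  W  W  W  W  L  W  W
Position 28 is W, so the first player wins.

First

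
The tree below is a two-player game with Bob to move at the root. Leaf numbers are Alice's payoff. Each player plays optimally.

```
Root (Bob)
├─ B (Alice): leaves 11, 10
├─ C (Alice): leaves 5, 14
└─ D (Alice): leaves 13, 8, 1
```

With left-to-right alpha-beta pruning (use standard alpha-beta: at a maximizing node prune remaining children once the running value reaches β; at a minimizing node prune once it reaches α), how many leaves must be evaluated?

B [α=-∞,β=+∞]: v=11
C [α=-∞,β=11]: v=14
D [α=-∞,β=11]: v=13 after child 1 ≥ β → β-cutoff, skip 2
Root [α=-∞,β=+∞]: v=11
Leaves evaluated: 5 of 7.

5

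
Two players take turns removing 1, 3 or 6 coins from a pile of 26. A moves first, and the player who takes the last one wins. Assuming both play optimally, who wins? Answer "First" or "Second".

W/L table (W = player to move can force a win):
i:   0  1  2  3  4  5  6  7  8  9 10 11 12 13 14 15 16 17 18 19 20 21 22 23 24 25 26
     L  W  L  W  L  W  W  W  W  L  W  L  W  L  W  W  W  W  L  W  L  W  L  W  W  W  W
Position 26 is W, so the first player wins.

First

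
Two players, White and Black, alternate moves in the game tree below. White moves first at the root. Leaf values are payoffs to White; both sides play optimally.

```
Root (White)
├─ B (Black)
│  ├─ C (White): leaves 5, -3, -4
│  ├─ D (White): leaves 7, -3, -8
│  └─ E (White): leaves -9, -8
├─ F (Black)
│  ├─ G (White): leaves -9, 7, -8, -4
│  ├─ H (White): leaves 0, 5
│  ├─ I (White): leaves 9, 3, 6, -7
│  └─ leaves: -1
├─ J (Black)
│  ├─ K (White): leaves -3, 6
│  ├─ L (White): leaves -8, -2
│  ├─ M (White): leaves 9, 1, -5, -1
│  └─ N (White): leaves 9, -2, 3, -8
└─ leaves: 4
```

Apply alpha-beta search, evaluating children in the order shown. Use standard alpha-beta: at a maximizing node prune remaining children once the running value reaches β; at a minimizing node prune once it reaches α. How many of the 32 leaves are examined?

C [α=-∞,β=+∞]: v=5
D [α=-∞,β=5]: v=7 after child 1 ≥ β → β-cutoff, skip 2
E [α=-∞,β=5]: v=-8
B [α=-∞,β=+∞]: v=-8
G [α=-8,β=+∞]: v=7
H [α=-8,β=7]: v=5
I [α=-8,β=5]: v=9 after child 1 ≥ β → β-cutoff, skip 3
F [α=-8,β=+∞]: v=-1
K [α=-1,β=+∞]: v=6
L [α=-1,β=6]: v=-2
J [α=-1,β=+∞]: v=-2 after child 2 ≤ α → α-cutoff, skip 2
Root [α=-∞,β=+∞]: v=4
Leaves evaluated: 19 of 32.

19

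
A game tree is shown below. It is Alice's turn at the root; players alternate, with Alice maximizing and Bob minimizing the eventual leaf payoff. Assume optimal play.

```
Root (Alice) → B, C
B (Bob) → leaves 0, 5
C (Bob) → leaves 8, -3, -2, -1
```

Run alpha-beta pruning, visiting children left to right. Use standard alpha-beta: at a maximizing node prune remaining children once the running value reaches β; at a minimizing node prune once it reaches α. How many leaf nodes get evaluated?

4

B [α=-∞,β=+∞]: v=0
C [α=0,β=+∞]: v=-3 after child 2 ≤ α → α-cutoff, skip 2
Root [α=-∞,β=+∞]: v=0
Leaves evaluated: 4 of 6.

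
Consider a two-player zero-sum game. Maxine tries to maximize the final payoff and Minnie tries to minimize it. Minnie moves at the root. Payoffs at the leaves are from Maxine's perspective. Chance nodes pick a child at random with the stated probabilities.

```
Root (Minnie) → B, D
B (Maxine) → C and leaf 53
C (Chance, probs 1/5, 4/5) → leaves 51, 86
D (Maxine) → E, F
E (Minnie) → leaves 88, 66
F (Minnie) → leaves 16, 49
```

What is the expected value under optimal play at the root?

66

C (Chance): 1/5·51 + 4/5·86 = 79
B (Maxine): max(79, 53) = 79
E (Minnie): min(88, 66) = 66
F (Minnie): min(16, 49) = 16
D (Maxine): max(66, 16) = 66
Root (Minnie): min(79, 66) = 66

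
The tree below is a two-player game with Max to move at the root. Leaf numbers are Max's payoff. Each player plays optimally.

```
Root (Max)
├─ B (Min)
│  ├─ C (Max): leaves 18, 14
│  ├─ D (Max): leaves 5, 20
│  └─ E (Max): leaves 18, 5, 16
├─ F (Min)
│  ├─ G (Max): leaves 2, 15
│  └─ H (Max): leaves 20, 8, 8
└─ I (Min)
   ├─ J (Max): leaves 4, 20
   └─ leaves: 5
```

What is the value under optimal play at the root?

C (Max): max(18, 14) = 18
D (Max): max(5, 20) = 20
E (Max): max(18, 5, 16) = 18
B (Min): min(18, 20, 18) = 18
G (Max): max(2, 15) = 15
H (Max): max(20, 8, 8) = 20
F (Min): min(15, 20) = 15
J (Max): max(4, 20) = 20
I (Min): min(20, 5) = 5
Root (Max): max(18, 15, 5) = 18

18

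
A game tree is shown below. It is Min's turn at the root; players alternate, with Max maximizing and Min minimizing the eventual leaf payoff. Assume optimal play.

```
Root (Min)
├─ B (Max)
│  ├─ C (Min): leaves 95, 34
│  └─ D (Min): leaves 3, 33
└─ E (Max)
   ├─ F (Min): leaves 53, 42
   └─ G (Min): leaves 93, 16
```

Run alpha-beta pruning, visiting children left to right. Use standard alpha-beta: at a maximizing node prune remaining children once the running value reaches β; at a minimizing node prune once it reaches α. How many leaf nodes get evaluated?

C [α=-∞,β=+∞]: v=34
D [α=34,β=+∞]: v=3 after child 1 ≤ α → α-cutoff, skip 1
B [α=-∞,β=+∞]: v=34
F [α=-∞,β=34]: v=42
E [α=-∞,β=34]: v=42 after child 1 ≥ β → β-cutoff, skip 1
Root [α=-∞,β=+∞]: v=34
Leaves evaluated: 5 of 8.

5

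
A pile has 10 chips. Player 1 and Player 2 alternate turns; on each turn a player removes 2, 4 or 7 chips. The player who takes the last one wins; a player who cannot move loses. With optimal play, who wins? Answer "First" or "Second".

First

i:   0  1  2  3  4  5  6  7  8  9 10
     L  L  W  W  W  W  L  W  W  L  W
Position 10 is W, so the first player wins.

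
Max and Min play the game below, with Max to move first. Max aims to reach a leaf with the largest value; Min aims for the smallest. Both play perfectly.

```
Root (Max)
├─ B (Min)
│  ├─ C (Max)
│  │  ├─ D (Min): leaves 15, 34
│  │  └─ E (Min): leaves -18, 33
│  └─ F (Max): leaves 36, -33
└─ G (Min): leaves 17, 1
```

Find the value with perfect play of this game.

15

D (Min): min(15, 34) = 15
E (Min): min(-18, 33) = -18
C (Max): max(15, -18) = 15
F (Max): max(36, -33) = 36
B (Min): min(15, 36) = 15
G (Min): min(17, 1) = 1
Root (Max): max(15, 1) = 15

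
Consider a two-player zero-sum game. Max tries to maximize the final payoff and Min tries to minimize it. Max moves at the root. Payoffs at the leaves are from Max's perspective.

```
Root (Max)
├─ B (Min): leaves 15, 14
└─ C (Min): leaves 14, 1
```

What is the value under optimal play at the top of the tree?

14

B (Min): min(15, 14) = 14
C (Min): min(14, 1) = 1
Root (Max): max(14, 1) = 14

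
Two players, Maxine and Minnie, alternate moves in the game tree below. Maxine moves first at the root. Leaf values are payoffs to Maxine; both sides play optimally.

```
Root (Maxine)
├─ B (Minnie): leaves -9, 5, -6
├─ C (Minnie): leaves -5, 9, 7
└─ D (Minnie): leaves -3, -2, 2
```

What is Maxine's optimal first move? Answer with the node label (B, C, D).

B (Minnie): min(-9, 5, -6) = -9
C (Minnie): min(-5, 9, 7) = -5
D (Minnie): min(-3, -2, 2) = -3
Root (Maxine): max(-9, -5, -3) = -3
Maxine picks the child with the highest value: D (value -3).

D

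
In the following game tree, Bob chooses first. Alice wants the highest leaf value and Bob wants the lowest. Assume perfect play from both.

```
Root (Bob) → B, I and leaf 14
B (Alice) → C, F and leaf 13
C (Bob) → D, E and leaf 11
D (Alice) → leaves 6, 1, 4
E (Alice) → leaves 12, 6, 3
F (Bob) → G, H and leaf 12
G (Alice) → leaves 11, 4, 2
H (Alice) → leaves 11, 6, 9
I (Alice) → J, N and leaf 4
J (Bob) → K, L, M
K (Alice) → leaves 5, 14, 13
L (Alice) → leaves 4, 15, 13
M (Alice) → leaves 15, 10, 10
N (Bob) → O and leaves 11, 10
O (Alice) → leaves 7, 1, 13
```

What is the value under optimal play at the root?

13

D (Alice): max(6, 1, 4) = 6
E (Alice): max(12, 6, 3) = 12
C (Bob): min(6, 12, 11) = 6
G (Alice): max(11, 4, 2) = 11
H (Alice): max(11, 6, 9) = 11
F (Bob): min(11, 11, 12) = 11
B (Alice): max(6, 11, 13) = 13
K (Alice): max(5, 14, 13) = 14
L (Alice): max(4, 15, 13) = 15
M (Alice): max(15, 10, 10) = 15
J (Bob): min(14, 15, 15) = 14
O (Alice): max(7, 1, 13) = 13
N (Bob): min(13, 11, 10) = 10
I (Alice): max(14, 10, 4) = 14
Root (Bob): min(13, 14, 14) = 13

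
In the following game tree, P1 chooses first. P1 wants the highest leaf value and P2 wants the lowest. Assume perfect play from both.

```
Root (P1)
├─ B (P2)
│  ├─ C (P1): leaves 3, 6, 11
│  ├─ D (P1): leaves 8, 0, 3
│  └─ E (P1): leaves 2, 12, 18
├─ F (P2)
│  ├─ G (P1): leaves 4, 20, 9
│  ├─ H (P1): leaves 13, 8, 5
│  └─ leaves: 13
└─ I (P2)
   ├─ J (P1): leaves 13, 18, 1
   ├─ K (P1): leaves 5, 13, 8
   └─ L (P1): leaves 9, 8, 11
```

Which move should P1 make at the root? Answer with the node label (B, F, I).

F

C (P1): max(3, 6, 11) = 11
D (P1): max(8, 0, 3) = 8
E (P1): max(2, 12, 18) = 18
B (P2): min(11, 8, 18) = 8
G (P1): max(4, 20, 9) = 20
H (P1): max(13, 8, 5) = 13
F (P2): min(20, 13, 13) = 13
J (P1): max(13, 18, 1) = 18
K (P1): max(5, 13, 8) = 13
L (P1): max(9, 8, 11) = 11
I (P2): min(18, 13, 11) = 11
Root (P1): max(8, 13, 11) = 13
P1 picks the child with the highest value: F (value 13).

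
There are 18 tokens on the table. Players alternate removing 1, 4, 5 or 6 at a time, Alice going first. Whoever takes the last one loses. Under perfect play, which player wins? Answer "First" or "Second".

Mark each pile size as W (mover wins) or L (mover loses):
i:   0  1  2  3  4  5  6  7  8  9 10 11 12 13 14 15 16 17 18
     W  L  W  L  W  W  W  W  W  W  L  W  L  W  W  W  W  W  W
Position 18 is W, so the first player wins.

First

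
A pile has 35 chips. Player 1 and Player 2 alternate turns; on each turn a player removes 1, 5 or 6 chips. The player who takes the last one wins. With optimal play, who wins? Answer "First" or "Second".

Second

Compute winning (W) and losing (L) positions by backward induction:
i:   0  1  2  3  4  5  6  7  8  9 10 11 12 13 14 15 16 17 18 19 20 21 22 23 24 25 26 27 28 29 30 31 32 33 34 35
     L  W  L  W  L  W  W  W  W  W  W  L  W  L  W  L  W  W  W  W  W  W  L  W  L  W  L  W  W  W  W  W  W  L  W  L
Position 35 is L, so the second player wins.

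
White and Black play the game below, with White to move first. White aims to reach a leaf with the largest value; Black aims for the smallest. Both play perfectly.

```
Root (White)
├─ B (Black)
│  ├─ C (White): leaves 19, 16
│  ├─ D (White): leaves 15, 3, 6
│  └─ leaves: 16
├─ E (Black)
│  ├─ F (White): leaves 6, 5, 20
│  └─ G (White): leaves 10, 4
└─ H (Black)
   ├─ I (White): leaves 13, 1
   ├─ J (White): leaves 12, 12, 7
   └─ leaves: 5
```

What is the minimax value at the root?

15

C (White): max(19, 16) = 19
D (White): max(15, 3, 6) = 15
B (Black): min(19, 15, 16) = 15
F (White): max(6, 5, 20) = 20
G (White): max(10, 4) = 10
E (Black): min(20, 10) = 10
I (White): max(13, 1) = 13
J (White): max(12, 12, 7) = 12
H (Black): min(13, 12, 5) = 5
Root (White): max(15, 10, 5) = 15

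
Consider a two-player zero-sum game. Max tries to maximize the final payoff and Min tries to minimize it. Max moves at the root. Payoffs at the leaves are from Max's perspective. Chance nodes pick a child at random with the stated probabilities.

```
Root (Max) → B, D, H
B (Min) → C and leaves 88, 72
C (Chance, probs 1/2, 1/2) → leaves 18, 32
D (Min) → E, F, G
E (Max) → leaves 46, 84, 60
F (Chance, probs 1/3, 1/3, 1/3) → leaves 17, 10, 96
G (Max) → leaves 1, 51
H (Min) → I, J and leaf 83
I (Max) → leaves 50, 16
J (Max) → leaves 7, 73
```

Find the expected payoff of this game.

C (Chance): 1/2·18 + 1/2·32 = 25
B (Min): min(25, 88, 72) = 25
E (Max): max(46, 84, 60) = 84
F (Chance): 1/3·17 + 1/3·10 + 1/3·96 = 41
G (Max): max(1, 51) = 51
D (Min): min(84, 41, 51) = 41
I (Max): max(50, 16) = 50
J (Max): max(7, 73) = 73
H (Min): min(50, 73, 83) = 50
Root (Max): max(25, 41, 50) = 50

50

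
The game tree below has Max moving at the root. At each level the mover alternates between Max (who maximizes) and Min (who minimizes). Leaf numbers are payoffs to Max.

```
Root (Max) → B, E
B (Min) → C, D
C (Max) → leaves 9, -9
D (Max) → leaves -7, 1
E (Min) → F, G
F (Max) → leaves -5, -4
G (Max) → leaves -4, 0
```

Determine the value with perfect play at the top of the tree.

C (Max): max(9, -9) = 9
D (Max): max(-7, 1) = 1
B (Min): min(9, 1) = 1
F (Max): max(-5, -4) = -4
G (Max): max(-4, 0) = 0
E (Min): min(-4, 0) = -4
Root (Max): max(1, -4) = 1

1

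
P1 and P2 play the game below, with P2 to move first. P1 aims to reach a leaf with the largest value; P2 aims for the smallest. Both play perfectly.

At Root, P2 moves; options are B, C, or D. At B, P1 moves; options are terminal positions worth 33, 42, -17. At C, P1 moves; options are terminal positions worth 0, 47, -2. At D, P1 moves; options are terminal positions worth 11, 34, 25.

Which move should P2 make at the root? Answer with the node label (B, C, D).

D

B (P1): max(33, 42, -17) = 42
C (P1): max(0, 47, -2) = 47
D (P1): max(11, 34, 25) = 34
Root (P2): min(42, 47, 34) = 34
P2 picks the child with the lowest value: D (value 34).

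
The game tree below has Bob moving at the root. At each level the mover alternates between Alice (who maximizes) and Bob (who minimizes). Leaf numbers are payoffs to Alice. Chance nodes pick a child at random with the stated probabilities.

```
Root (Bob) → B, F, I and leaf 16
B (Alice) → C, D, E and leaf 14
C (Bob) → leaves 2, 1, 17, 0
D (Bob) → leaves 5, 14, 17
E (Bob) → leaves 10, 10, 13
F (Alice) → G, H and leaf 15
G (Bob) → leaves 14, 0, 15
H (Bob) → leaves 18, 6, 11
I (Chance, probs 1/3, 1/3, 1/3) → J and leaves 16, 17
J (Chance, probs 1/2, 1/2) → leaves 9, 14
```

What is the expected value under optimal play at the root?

C (Bob): min(2, 1, 17, 0) = 0
D (Bob): min(5, 14, 17) = 5
E (Bob): min(10, 10, 13) = 10
B (Alice): max(0, 5, 10, 14) = 14
G (Bob): min(14, 0, 15) = 0
H (Bob): min(18, 6, 11) = 6
F (Alice): max(0, 6, 15) = 15
J (Chance): 1/2·9 + 1/2·14 = 11.5
I (Chance): 1/3·11.5 + 1/3·16 + 1/3·17 = 14.83
Root (Bob): min(14, 15, 14.83, 16) = 14

14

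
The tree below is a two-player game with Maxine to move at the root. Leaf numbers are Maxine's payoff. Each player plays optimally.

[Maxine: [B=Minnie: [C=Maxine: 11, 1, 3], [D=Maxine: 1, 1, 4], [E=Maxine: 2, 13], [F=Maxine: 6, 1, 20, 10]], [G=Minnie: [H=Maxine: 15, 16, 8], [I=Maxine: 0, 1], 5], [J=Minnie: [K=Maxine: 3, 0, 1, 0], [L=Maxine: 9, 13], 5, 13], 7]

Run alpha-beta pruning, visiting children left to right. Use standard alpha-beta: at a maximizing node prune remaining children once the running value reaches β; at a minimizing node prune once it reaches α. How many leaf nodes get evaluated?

C [α=-∞,β=+∞]: v=11
D [α=-∞,β=11]: v=4
E [α=-∞,β=4]: v=13
F [α=-∞,β=4]: v=6 after child 1 ≥ β → β-cutoff, skip 3
B [α=-∞,β=+∞]: v=4
H [α=4,β=+∞]: v=16
I [α=4,β=16]: v=1
G [α=4,β=+∞]: v=1 after child 2 ≤ α → α-cutoff, skip 1
K [α=4,β=+∞]: v=3
J [α=4,β=+∞]: v=3 after child 1 ≤ α → α-cutoff, skip 3
Root [α=-∞,β=+∞]: v=7
Leaves evaluated: 19 of 27.

19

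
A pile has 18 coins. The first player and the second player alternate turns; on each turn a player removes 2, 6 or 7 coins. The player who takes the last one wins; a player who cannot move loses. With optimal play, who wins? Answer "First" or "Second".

i:   0  1  2  3  4  5  6  7  8  9 10 11 12 13 14 15 16 17 18
     L  L  W  W  L  L  W  W  W  L  W  W  W  L  L  W  W  L  L
Position 18 is L, so the second player wins.

Second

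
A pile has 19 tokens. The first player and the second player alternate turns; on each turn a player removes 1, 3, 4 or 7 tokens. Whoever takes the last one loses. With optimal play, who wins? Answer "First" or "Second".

W/L table (W = player to move can force a win):
i:   0  1  2  3  4  5  6  7  8  9 10 11 12 13 14 15 16 17 18 19
     W  L  W  L  W  W  W  W  W  L  W  L  W  W  W  W  W  L  W  L
Position 19 is L, so the second player wins.

Second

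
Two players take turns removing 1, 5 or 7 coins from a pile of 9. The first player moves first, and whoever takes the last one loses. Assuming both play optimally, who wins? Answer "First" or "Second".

Second

i:   0  1  2  3  4  5  6  7  8  9
     W  L  W  L  W  L  W  L  W  L
Position 9 is L, so the second player wins.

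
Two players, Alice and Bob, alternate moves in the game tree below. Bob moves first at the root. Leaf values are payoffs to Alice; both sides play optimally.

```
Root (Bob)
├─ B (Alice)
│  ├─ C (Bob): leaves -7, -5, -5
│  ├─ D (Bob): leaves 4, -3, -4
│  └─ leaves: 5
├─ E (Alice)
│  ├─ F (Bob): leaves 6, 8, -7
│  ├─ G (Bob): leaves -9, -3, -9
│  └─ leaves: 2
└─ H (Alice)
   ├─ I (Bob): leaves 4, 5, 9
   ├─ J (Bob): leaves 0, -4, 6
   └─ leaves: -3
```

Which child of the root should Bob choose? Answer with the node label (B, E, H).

C (Bob): min(-7, -5, -5) = -7
D (Bob): min(4, -3, -4) = -4
B (Alice): max(-7, -4, 5) = 5
F (Bob): min(6, 8, -7) = -7
G (Bob): min(-9, -3, -9) = -9
E (Alice): max(-7, -9, 2) = 2
I (Bob): min(4, 5, 9) = 4
J (Bob): min(0, -4, 6) = -4
H (Alice): max(4, -4, -3) = 4
Root (Bob): min(5, 2, 4) = 2
Bob picks the child with the lowest value: E (value 2).

E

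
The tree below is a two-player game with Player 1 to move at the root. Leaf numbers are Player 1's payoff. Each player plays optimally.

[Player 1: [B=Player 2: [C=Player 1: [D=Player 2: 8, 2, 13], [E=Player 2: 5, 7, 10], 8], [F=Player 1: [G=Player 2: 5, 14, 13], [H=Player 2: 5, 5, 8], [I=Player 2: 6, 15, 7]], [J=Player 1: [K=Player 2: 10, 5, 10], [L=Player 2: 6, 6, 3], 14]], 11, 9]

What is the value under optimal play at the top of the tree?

11

D (Player 2): min(8, 2, 13) = 2
E (Player 2): min(5, 7, 10) = 5
C (Player 1): max(2, 5, 8) = 8
G (Player 2): min(5, 14, 13) = 5
H (Player 2): min(5, 5, 8) = 5
I (Player 2): min(6, 15, 7) = 6
F (Player 1): max(5, 5, 6) = 6
K (Player 2): min(10, 5, 10) = 5
L (Player 2): min(6, 6, 3) = 3
J (Player 1): max(5, 3, 14) = 14
B (Player 2): min(8, 6, 14) = 6
Root (Player 1): max(6, 11, 9) = 11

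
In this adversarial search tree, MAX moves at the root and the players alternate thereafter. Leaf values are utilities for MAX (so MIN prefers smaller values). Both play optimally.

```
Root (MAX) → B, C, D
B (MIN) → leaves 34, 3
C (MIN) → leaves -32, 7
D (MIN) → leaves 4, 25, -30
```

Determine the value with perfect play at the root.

3

B (MIN): min(34, 3) = 3
C (MIN): min(-32, 7) = -32
D (MIN): min(4, 25, -30) = -30
Root (MAX): max(3, -32, -30) = 3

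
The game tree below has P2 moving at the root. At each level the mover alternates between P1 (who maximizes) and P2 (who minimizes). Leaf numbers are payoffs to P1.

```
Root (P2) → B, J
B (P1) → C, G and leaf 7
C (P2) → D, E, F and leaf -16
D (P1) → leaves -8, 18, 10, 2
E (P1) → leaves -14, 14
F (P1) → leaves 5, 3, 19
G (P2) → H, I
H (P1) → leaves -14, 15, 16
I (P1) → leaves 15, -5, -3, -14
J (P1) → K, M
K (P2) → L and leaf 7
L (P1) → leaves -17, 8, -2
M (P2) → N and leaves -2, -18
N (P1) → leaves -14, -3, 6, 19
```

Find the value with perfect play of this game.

7

D (P1): max(-8, 18, 10, 2) = 18
E (P1): max(-14, 14) = 14
F (P1): max(5, 3, 19) = 19
C (P2): min(18, 14, 19, -16) = -16
H (P1): max(-14, 15, 16) = 16
I (P1): max(15, -5, -3, -14) = 15
G (P2): min(16, 15) = 15
B (P1): max(-16, 15, 7) = 15
L (P1): max(-17, 8, -2) = 8
K (P2): min(8, 7) = 7
N (P1): max(-14, -3, 6, 19) = 19
M (P2): min(19, -2, -18) = -18
J (P1): max(7, -18) = 7
Root (P2): min(15, 7) = 7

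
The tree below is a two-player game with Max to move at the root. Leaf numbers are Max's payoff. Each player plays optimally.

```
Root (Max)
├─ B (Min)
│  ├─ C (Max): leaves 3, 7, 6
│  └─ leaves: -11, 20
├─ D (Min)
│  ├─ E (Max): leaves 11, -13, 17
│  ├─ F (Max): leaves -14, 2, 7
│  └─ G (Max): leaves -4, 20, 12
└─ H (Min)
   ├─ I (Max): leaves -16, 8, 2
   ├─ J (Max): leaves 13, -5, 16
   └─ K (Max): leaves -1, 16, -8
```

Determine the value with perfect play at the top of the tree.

C (Max): max(3, 7, 6) = 7
B (Min): min(7, -11, 20) = -11
E (Max): max(11, -13, 17) = 17
F (Max): max(-14, 2, 7) = 7
G (Max): max(-4, 20, 12) = 20
D (Min): min(17, 7, 20) = 7
I (Max): max(-16, 8, 2) = 8
J (Max): max(13, -5, 16) = 16
K (Max): max(-1, 16, -8) = 16
H (Min): min(8, 16, 16) = 8
Root (Max): max(-11, 7, 8) = 8

8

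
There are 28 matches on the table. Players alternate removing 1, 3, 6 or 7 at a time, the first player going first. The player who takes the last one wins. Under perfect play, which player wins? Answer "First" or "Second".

Second

Positions where the player to move wins (W) vs loses (L):
i:   0  1  2  3  4  5  6  7  8  9 10 11 12 13 14 15 16 17 18 19 20 21 22 23 24 25 26 27 28
     L  W  L  W  L  W  W  W  W  W  W  W  L  W  L  W  L  W  W  W  W  W  W  W  L  W  L  W  L
Position 28 is L, so the second player wins.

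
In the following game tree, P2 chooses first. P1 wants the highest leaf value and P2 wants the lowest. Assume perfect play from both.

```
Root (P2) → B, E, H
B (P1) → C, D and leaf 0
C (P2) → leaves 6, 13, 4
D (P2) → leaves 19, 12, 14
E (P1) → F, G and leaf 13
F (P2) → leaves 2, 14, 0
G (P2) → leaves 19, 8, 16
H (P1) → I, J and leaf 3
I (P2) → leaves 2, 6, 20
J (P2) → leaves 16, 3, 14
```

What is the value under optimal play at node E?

F: min(2, 14, 0) = 0
G: min(19, 8, 16) = 8
E: max(0, 8, 13) = 13

13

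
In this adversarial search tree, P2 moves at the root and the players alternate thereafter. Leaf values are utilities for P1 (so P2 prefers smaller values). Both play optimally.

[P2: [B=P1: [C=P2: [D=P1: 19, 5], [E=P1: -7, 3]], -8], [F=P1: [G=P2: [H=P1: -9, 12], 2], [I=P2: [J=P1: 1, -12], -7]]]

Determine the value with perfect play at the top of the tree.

2

D (P1): max(19, 5) = 19
E (P1): max(-7, 3) = 3
C (P2): min(19, 3) = 3
B (P1): max(3, -8) = 3
H (P1): max(-9, 12) = 12
G (P2): min(12, 2) = 2
J (P1): max(1, -12) = 1
I (P2): min(1, -7) = -7
F (P1): max(2, -7) = 2
Root (P2): min(3, 2) = 2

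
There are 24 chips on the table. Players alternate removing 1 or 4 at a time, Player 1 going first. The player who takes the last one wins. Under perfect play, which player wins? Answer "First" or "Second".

i:   0  1  2  3  4  5  6  7  8  9 10 11 12 13 14 15 16 17 18 19 20 21 22 23 24
     L  W  L  W  W  L  W  L  W  W  L  W  L  W  W  L  W  L  W  W  L  W  L  W  W
Position 24 is W, so the first player wins.

First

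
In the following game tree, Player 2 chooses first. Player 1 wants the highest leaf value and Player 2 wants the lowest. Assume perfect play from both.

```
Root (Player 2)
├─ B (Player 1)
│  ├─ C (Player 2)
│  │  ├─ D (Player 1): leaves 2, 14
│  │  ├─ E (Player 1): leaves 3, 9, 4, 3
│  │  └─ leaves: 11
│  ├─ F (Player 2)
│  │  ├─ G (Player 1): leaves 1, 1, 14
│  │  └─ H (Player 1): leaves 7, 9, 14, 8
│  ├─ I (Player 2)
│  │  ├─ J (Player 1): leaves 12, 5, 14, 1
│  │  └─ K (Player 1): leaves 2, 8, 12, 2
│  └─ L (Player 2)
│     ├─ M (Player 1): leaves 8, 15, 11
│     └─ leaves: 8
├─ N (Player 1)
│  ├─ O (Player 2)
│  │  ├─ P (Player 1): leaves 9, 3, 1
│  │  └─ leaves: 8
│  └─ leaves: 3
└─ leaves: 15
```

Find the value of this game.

8

D (Player 1): max(2, 14) = 14
E (Player 1): max(3, 9, 4, 3) = 9
C (Player 2): min(14, 9, 11) = 9
G (Player 1): max(1, 1, 14) = 14
H (Player 1): max(7, 9, 14, 8) = 14
F (Player 2): min(14, 14) = 14
J (Player 1): max(12, 5, 14, 1) = 14
K (Player 1): max(2, 8, 12, 2) = 12
I (Player 2): min(14, 12) = 12
M (Player 1): max(8, 15, 11) = 15
L (Player 2): min(15, 8) = 8
B (Player 1): max(9, 14, 12, 8) = 14
P (Player 1): max(9, 3, 1) = 9
O (Player 2): min(9, 8) = 8
N (Player 1): max(8, 3) = 8
Root (Player 2): min(14, 8, 15) = 8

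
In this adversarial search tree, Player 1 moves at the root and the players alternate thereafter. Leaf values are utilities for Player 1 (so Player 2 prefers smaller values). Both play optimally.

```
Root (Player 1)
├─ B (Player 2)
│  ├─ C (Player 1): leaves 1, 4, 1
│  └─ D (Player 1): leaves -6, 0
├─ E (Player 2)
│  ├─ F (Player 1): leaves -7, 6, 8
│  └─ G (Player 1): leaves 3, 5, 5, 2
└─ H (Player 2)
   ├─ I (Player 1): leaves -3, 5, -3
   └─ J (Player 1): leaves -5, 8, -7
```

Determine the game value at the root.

C (Player 1): max(1, 4, 1) = 4
D (Player 1): max(-6, 0) = 0
B (Player 2): min(4, 0) = 0
F (Player 1): max(-7, 6, 8) = 8
G (Player 1): max(3, 5, 5, 2) = 5
E (Player 2): min(8, 5) = 5
I (Player 1): max(-3, 5, -3) = 5
J (Player 1): max(-5, 8, -7) = 8
H (Player 2): min(5, 8) = 5
Root (Player 1): max(0, 5, 5) = 5

5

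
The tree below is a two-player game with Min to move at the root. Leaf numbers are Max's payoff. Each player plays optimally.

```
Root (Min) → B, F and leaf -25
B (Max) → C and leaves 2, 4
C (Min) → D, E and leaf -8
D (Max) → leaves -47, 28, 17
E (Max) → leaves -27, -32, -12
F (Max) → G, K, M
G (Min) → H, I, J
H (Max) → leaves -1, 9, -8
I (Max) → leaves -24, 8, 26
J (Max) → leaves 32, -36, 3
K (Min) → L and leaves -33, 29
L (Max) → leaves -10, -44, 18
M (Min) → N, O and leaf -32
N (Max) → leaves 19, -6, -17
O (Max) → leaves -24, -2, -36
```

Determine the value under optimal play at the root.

-25

D (Max): max(-47, 28, 17) = 28
E (Max): max(-27, -32, -12) = -12
C (Min): min(28, -12, -8) = -12
B (Max): max(-12, 2, 4) = 4
H (Max): max(-1, 9, -8) = 9
I (Max): max(-24, 8, 26) = 26
J (Max): max(32, -36, 3) = 32
G (Min): min(9, 26, 32) = 9
L (Max): max(-10, -44, 18) = 18
K (Min): min(18, -33, 29) = -33
N (Max): max(19, -6, -17) = 19
O (Max): max(-24, -2, -36) = -2
M (Min): min(19, -2, -32) = -32
F (Max): max(9, -33, -32) = 9
Root (Min): min(4, 9, -25) = -25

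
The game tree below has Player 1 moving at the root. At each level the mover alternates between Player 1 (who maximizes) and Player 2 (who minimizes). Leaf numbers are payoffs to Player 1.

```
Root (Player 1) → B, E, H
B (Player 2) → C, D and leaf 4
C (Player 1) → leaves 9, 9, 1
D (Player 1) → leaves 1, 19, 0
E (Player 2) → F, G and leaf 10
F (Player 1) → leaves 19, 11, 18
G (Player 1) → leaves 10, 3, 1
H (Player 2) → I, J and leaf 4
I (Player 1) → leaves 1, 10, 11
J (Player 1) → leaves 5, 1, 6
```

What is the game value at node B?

C: max(9, 9, 1) = 9
D: max(1, 19, 0) = 19
B: min(9, 19, 4) = 4

4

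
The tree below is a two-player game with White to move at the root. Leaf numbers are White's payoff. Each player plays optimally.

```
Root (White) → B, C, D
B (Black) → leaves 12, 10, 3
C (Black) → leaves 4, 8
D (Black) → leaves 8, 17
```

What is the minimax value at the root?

B (Black): min(12, 10, 3) = 3
C (Black): min(4, 8) = 4
D (Black): min(8, 17) = 8
Root (White): max(3, 4, 8) = 8

8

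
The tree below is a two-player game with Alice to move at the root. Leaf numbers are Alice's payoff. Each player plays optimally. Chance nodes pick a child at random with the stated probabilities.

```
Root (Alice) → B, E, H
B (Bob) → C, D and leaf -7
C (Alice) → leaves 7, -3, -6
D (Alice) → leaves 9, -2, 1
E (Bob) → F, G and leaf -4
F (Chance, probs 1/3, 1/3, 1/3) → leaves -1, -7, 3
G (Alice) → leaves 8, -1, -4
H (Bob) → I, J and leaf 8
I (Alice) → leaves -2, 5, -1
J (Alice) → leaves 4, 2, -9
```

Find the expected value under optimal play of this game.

C (Alice): max(7, -3, -6) = 7
D (Alice): max(9, -2, 1) = 9
B (Bob): min(7, 9, -7) = -7
F (Chance): 1/3·-1 + 1/3·-7 + 1/3·3 = -1.67
G (Alice): max(8, -1, -4) = 8
E (Bob): min(-1.67, 8, -4) = -4
I (Alice): max(-2, 5, -1) = 5
J (Alice): max(4, 2, -9) = 4
H (Bob): min(5, 4, 8) = 4
Root (Alice): max(-7, -4, 4) = 4

4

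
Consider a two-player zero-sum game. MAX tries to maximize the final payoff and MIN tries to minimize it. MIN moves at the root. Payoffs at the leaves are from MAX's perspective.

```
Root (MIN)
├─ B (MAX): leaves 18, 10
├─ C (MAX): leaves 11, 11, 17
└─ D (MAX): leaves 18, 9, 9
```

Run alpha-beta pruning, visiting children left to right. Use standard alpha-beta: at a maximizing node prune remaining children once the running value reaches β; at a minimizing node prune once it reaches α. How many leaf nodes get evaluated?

6

B [α=-∞,β=+∞]: v=18
C [α=-∞,β=18]: v=17
D [α=-∞,β=17]: v=18 after child 1 ≥ β → β-cutoff, skip 2
Root [α=-∞,β=+∞]: v=17
Leaves evaluated: 6 of 8.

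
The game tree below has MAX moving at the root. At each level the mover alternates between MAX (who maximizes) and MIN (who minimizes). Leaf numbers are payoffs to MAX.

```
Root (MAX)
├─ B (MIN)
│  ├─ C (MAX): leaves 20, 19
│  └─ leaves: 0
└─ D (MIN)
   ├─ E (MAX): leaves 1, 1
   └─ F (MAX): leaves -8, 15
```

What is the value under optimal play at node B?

C: max(20, 19) = 20
B: min(20, 0) = 0

0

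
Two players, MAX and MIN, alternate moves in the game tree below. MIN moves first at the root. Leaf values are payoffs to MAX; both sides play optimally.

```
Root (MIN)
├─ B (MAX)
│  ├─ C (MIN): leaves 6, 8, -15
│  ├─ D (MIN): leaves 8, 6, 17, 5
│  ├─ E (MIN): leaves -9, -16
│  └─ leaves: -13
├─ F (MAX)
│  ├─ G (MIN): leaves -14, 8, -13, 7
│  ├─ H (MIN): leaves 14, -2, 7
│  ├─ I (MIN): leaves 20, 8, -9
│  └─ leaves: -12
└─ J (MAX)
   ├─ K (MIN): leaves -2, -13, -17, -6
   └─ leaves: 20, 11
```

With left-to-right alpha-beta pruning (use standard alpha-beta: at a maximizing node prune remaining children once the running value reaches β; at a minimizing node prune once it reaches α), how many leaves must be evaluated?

25

C [α=-∞,β=+∞]: v=-15
D [α=-15,β=+∞]: v=5
E [α=5,β=+∞]: v=-9 after child 1 ≤ α → α-cutoff, skip 1
B [α=-∞,β=+∞]: v=5
G [α=-∞,β=5]: v=-14
H [α=-14,β=5]: v=-2
I [α=-2,β=5]: v=-9
F [α=-∞,β=5]: v=-2
K [α=-∞,β=-2]: v=-17
J [α=-∞,β=-2]: v=20 after child 2 ≥ β → β-cutoff, skip 1
Root [α=-∞,β=+∞]: v=-2
Leaves evaluated: 25 of 27.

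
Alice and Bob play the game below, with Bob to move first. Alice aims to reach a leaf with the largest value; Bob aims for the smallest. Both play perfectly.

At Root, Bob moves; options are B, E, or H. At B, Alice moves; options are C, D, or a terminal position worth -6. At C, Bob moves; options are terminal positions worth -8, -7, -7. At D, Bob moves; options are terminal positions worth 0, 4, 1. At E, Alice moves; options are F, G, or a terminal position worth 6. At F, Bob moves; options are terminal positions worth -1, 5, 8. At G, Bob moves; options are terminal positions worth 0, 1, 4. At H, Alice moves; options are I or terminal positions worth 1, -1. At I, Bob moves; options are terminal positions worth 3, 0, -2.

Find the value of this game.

C (Bob): min(-8, -7, -7) = -8
D (Bob): min(0, 4, 1) = 0
B (Alice): max(-8, 0, -6) = 0
F (Bob): min(-1, 5, 8) = -1
G (Bob): min(0, 1, 4) = 0
E (Alice): max(-1, 0, 6) = 6
I (Bob): min(3, 0, -2) = -2
H (Alice): max(-2, 1, -1) = 1
Root (Bob): min(0, 6, 1) = 0

0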